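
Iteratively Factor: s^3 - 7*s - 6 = (s + 1)*(s^2 - s - 6) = (s + 1)*(s + 2)*(s - 3)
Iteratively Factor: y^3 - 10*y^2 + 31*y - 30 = (y - 5)*(y^2 - 5*y + 6) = (y - 5)*(y - 3)*(y - 2)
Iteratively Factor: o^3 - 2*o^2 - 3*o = (o - 3)*(o^2 + o) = o*(o - 3)*(o + 1)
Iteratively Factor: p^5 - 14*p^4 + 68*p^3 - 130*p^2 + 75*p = (p - 5)*(p^4 - 9*p^3 + 23*p^2 - 15*p) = (p - 5)*(p - 1)*(p^3 - 8*p^2 + 15*p) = (p - 5)*(p - 3)*(p - 1)*(p^2 - 5*p) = (p - 5)^2*(p - 3)*(p - 1)*(p)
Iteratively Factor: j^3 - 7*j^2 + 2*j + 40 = (j - 5)*(j^2 - 2*j - 8) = (j - 5)*(j + 2)*(j - 4)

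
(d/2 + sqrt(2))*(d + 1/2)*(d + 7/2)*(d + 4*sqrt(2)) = d^4/2 + 2*d^3 + 3*sqrt(2)*d^3 + 71*d^2/8 + 12*sqrt(2)*d^2 + 21*sqrt(2)*d/4 + 32*d + 14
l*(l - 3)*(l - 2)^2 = l^4 - 7*l^3 + 16*l^2 - 12*l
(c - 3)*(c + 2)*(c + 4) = c^3 + 3*c^2 - 10*c - 24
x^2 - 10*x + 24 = (x - 6)*(x - 4)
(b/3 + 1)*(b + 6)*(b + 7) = b^3/3 + 16*b^2/3 + 27*b + 42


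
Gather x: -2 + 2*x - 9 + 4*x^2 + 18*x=4*x^2 + 20*x - 11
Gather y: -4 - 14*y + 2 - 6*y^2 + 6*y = -6*y^2 - 8*y - 2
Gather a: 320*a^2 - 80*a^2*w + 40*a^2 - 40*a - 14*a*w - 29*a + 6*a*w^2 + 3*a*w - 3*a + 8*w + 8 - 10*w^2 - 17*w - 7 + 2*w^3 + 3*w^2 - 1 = a^2*(360 - 80*w) + a*(6*w^2 - 11*w - 72) + 2*w^3 - 7*w^2 - 9*w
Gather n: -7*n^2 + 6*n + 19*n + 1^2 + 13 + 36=-7*n^2 + 25*n + 50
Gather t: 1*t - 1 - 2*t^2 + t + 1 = -2*t^2 + 2*t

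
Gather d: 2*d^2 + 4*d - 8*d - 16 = 2*d^2 - 4*d - 16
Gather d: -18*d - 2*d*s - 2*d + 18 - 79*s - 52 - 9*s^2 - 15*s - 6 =d*(-2*s - 20) - 9*s^2 - 94*s - 40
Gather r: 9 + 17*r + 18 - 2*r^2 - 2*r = -2*r^2 + 15*r + 27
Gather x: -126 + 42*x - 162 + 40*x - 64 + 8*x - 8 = 90*x - 360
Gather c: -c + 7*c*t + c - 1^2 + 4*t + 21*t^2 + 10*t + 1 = 7*c*t + 21*t^2 + 14*t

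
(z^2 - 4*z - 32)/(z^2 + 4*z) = (z - 8)/z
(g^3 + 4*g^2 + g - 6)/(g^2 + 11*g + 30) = (g^3 + 4*g^2 + g - 6)/(g^2 + 11*g + 30)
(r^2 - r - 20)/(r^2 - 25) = (r + 4)/(r + 5)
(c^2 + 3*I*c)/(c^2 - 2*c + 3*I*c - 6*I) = c/(c - 2)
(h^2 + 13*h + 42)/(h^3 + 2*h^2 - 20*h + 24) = (h + 7)/(h^2 - 4*h + 4)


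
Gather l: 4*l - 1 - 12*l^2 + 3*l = -12*l^2 + 7*l - 1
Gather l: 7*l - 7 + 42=7*l + 35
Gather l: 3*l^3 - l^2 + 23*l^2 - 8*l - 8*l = 3*l^3 + 22*l^2 - 16*l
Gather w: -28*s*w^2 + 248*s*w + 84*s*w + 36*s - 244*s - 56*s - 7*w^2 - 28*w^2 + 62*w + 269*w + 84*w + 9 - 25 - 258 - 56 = -264*s + w^2*(-28*s - 35) + w*(332*s + 415) - 330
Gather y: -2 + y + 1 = y - 1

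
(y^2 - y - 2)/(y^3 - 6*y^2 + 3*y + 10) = 1/(y - 5)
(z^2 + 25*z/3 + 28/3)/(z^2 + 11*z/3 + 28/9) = 3*(z + 7)/(3*z + 7)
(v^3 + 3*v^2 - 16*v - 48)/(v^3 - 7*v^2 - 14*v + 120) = (v^2 - v - 12)/(v^2 - 11*v + 30)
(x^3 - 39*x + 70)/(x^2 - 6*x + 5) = (x^2 + 5*x - 14)/(x - 1)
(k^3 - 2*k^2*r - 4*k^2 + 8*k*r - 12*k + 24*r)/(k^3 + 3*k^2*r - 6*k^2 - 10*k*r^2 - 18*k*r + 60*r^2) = (k + 2)/(k + 5*r)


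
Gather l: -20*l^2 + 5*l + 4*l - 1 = -20*l^2 + 9*l - 1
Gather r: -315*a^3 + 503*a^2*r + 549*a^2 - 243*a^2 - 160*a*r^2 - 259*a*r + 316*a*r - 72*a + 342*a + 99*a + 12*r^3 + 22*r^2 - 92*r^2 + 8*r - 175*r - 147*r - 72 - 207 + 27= -315*a^3 + 306*a^2 + 369*a + 12*r^3 + r^2*(-160*a - 70) + r*(503*a^2 + 57*a - 314) - 252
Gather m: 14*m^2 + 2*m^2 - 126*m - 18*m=16*m^2 - 144*m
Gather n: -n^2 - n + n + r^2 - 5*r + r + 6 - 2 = -n^2 + r^2 - 4*r + 4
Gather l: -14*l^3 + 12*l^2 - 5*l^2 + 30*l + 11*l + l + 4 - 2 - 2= -14*l^3 + 7*l^2 + 42*l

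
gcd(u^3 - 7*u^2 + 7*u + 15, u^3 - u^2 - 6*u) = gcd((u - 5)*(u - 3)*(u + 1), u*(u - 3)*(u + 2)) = u - 3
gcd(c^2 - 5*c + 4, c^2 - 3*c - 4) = c - 4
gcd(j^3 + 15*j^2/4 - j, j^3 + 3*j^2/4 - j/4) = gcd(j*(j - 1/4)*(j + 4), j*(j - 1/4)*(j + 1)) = j^2 - j/4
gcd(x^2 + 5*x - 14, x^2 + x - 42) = x + 7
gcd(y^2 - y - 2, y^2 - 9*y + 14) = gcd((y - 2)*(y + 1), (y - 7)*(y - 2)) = y - 2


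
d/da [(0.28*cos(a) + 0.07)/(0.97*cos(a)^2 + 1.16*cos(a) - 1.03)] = (0.2716*cos(a)^2 + 0.1358*cos(a) + 0.3696)*sin(a)/(0.9409*cos(a)^4 + 2.2504*cos(a)^3 - 0.6526*cos(a)^2 - 2.3896*cos(a) + 1.0609)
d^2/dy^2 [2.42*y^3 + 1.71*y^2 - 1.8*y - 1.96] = 14.52*y + 3.42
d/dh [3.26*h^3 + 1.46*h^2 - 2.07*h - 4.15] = 9.78*h^2 + 2.92*h - 2.07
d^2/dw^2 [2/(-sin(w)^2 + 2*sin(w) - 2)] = 4*(2*sin(w)^4 - 3*sin(w)^3 - 5*sin(w)^2 + 8*sin(w) - 2)/(sin(w)^2 - 2*sin(w) + 2)^3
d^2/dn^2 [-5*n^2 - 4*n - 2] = -10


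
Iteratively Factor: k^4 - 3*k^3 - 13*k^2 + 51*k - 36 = (k + 4)*(k^3 - 7*k^2 + 15*k - 9) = (k - 1)*(k + 4)*(k^2 - 6*k + 9) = (k - 3)*(k - 1)*(k + 4)*(k - 3)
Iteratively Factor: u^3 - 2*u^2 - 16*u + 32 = (u - 2)*(u^2 - 16) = (u - 2)*(u + 4)*(u - 4)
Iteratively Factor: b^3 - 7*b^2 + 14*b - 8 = (b - 1)*(b^2 - 6*b + 8) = (b - 2)*(b - 1)*(b - 4)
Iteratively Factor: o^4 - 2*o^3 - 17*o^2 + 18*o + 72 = (o + 2)*(o^3 - 4*o^2 - 9*o + 36) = (o - 4)*(o + 2)*(o^2 - 9) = (o - 4)*(o - 3)*(o + 2)*(o + 3)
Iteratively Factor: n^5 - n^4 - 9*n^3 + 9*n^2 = (n)*(n^4 - n^3 - 9*n^2 + 9*n) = n*(n - 3)*(n^3 + 2*n^2 - 3*n) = n^2*(n - 3)*(n^2 + 2*n - 3) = n^2*(n - 3)*(n - 1)*(n + 3)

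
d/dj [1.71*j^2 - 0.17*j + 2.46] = 3.42*j - 0.17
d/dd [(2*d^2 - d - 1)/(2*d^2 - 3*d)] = (-4*d^2 + 4*d - 3)/(d^2*(4*d^2 - 12*d + 9))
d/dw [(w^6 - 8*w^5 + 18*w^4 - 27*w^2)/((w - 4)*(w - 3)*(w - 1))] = w*(3*w^5 - 30*w^4 + 98*w^3 - 110*w^2 - 9*w + 72)/(w^4 - 10*w^3 + 33*w^2 - 40*w + 16)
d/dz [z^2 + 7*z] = 2*z + 7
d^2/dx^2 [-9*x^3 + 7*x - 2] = -54*x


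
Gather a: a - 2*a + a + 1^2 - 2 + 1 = 0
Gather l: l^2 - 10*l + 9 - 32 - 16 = l^2 - 10*l - 39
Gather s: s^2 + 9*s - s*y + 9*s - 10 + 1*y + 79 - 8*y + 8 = s^2 + s*(18 - y) - 7*y + 77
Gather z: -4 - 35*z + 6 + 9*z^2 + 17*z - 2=9*z^2 - 18*z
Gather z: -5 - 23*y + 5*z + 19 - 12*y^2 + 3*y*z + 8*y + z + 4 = -12*y^2 - 15*y + z*(3*y + 6) + 18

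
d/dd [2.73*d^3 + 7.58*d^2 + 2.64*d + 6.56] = 8.19*d^2 + 15.16*d + 2.64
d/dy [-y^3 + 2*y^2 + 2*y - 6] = -3*y^2 + 4*y + 2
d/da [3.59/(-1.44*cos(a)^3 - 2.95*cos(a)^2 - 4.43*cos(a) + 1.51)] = (15.5088*sin(a)^2 - 21.181*cos(a) - 31.4125)*sin(a)/(1.44*cos(a)^3 + 2.95*cos(a)^2 + 4.43*cos(a) - 1.51)^2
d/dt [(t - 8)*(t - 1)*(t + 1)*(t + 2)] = 4*t^3 - 18*t^2 - 34*t + 6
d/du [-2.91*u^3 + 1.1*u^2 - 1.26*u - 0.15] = -8.73*u^2 + 2.2*u - 1.26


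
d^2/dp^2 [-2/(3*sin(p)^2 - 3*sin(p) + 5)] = 6*(12*sin(p)^4 - 9*sin(p)^3 - 35*sin(p)^2 + 23*sin(p) + 4)/(3*sin(p)^2 - 3*sin(p) + 5)^3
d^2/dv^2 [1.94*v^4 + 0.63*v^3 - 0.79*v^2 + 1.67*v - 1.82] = 23.28*v^2 + 3.78*v - 1.58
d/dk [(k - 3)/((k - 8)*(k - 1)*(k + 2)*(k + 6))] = (-3*k^4 + 14*k^3 + 43*k^2 - 312*k - 36)/(k^8 - 2*k^7 - 103*k^6 + 16*k^5 + 2984*k^4 + 4384*k^3 - 8048*k^2 - 8448*k + 9216)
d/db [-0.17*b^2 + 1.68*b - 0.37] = 1.68 - 0.34*b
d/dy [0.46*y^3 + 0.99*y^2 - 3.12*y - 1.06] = 1.38*y^2 + 1.98*y - 3.12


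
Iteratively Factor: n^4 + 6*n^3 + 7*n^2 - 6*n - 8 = (n + 2)*(n^3 + 4*n^2 - n - 4) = (n + 1)*(n + 2)*(n^2 + 3*n - 4) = (n - 1)*(n + 1)*(n + 2)*(n + 4)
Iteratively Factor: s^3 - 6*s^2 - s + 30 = (s - 5)*(s^2 - s - 6) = (s - 5)*(s + 2)*(s - 3)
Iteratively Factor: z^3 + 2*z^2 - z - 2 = (z + 2)*(z^2 - 1) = (z - 1)*(z + 2)*(z + 1)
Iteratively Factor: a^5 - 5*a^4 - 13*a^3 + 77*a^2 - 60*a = (a - 5)*(a^4 - 13*a^2 + 12*a) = (a - 5)*(a - 1)*(a^3 + a^2 - 12*a) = a*(a - 5)*(a - 1)*(a^2 + a - 12) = a*(a - 5)*(a - 1)*(a + 4)*(a - 3)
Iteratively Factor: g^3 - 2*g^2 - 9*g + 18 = (g - 2)*(g^2 - 9) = (g - 3)*(g - 2)*(g + 3)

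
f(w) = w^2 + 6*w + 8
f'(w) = 2*w + 6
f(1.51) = 19.34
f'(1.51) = 9.02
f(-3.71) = -0.50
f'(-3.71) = -1.42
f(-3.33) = -0.89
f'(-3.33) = -0.66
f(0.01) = 8.06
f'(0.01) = 6.02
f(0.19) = 9.18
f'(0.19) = 6.38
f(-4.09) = 0.19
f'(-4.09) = -2.18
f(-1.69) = 0.72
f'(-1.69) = 2.62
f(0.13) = 8.80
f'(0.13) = 6.26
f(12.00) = 224.00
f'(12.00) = 30.00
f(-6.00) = 8.00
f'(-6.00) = -6.00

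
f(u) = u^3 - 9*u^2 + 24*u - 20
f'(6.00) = 24.00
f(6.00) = 16.00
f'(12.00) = 240.00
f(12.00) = 700.00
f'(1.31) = 5.57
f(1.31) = -1.76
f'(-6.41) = 262.64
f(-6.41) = -807.01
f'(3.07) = -2.99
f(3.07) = -2.21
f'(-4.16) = 150.80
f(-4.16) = -347.58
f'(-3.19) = 111.95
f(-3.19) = -220.61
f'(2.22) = -1.17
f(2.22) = -0.13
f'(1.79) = 1.39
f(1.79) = -0.14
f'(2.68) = -2.69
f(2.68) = -1.07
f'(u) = 3*u^2 - 18*u + 24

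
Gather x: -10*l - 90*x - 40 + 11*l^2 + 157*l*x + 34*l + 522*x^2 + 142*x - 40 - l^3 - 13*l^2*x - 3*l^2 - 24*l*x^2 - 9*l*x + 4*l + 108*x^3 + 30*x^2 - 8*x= -l^3 + 8*l^2 + 28*l + 108*x^3 + x^2*(552 - 24*l) + x*(-13*l^2 + 148*l + 44) - 80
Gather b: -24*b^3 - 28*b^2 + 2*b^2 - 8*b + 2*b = -24*b^3 - 26*b^2 - 6*b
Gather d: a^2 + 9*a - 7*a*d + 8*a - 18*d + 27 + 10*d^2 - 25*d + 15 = a^2 + 17*a + 10*d^2 + d*(-7*a - 43) + 42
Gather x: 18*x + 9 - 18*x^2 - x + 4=-18*x^2 + 17*x + 13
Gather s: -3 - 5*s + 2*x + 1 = -5*s + 2*x - 2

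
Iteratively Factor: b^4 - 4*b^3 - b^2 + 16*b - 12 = (b - 1)*(b^3 - 3*b^2 - 4*b + 12) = (b - 2)*(b - 1)*(b^2 - b - 6) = (b - 3)*(b - 2)*(b - 1)*(b + 2)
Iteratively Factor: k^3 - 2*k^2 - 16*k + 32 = (k - 2)*(k^2 - 16) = (k - 4)*(k - 2)*(k + 4)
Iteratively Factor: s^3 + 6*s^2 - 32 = (s - 2)*(s^2 + 8*s + 16) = (s - 2)*(s + 4)*(s + 4)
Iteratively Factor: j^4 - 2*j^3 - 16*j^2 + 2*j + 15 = (j - 5)*(j^3 + 3*j^2 - j - 3) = (j - 5)*(j + 3)*(j^2 - 1) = (j - 5)*(j + 1)*(j + 3)*(j - 1)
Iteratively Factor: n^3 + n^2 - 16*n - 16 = (n + 4)*(n^2 - 3*n - 4) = (n + 1)*(n + 4)*(n - 4)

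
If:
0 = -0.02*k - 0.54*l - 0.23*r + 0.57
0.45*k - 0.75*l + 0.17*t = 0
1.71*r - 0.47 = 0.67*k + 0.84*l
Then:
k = 1.00971733507329 - 0.294894321068208*t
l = 0.049730074025742*t + 0.605830401043973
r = 0.96807494232517 - 0.0911145806632023*t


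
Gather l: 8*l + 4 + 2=8*l + 6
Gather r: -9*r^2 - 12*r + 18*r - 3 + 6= -9*r^2 + 6*r + 3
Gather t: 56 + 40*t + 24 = 40*t + 80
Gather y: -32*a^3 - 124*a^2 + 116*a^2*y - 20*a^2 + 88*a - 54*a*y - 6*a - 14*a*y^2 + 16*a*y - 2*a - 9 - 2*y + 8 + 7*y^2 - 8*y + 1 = -32*a^3 - 144*a^2 + 80*a + y^2*(7 - 14*a) + y*(116*a^2 - 38*a - 10)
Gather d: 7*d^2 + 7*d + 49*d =7*d^2 + 56*d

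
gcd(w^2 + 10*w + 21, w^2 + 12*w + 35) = w + 7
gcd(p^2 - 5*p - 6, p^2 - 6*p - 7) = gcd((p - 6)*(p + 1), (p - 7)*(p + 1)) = p + 1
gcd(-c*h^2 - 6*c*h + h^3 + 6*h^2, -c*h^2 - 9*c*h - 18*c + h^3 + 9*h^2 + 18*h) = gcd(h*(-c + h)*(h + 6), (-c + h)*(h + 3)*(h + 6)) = c*h + 6*c - h^2 - 6*h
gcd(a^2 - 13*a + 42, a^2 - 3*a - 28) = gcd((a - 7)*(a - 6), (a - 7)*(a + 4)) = a - 7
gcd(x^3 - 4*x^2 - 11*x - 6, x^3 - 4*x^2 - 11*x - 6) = x^3 - 4*x^2 - 11*x - 6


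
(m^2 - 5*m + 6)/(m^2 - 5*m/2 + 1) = 2*(m - 3)/(2*m - 1)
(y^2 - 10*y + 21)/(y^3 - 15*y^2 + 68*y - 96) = (y - 7)/(y^2 - 12*y + 32)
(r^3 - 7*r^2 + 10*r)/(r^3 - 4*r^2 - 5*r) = (r - 2)/(r + 1)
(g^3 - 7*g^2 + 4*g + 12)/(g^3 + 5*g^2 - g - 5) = (g^2 - 8*g + 12)/(g^2 + 4*g - 5)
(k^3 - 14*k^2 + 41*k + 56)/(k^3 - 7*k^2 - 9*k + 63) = (k^2 - 7*k - 8)/(k^2 - 9)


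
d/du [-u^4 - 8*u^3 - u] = -4*u^3 - 24*u^2 - 1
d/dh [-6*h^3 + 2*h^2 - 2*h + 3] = -18*h^2 + 4*h - 2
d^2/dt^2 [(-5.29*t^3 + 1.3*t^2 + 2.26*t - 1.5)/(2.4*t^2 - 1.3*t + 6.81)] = (2.8421709430404e-14*t^4 + 189.18652*t^3 + 101.67102*t^2 - 1665.522054*t + 204.55542)/(13.824*t^6 - 22.464*t^5 + 129.8448*t^4 - 129.6802*t^3 + 368.43462*t^2 - 180.86679*t + 315.821241)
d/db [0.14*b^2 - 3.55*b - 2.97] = 0.28*b - 3.55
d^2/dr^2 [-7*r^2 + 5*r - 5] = -14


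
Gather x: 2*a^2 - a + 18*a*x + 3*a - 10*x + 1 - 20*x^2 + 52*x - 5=2*a^2 + 2*a - 20*x^2 + x*(18*a + 42) - 4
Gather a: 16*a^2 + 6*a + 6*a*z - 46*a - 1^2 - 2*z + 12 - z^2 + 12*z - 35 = 16*a^2 + a*(6*z - 40) - z^2 + 10*z - 24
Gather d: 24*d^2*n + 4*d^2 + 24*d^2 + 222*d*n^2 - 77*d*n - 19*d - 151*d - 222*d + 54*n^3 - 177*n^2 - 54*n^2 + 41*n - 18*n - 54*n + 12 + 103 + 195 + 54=d^2*(24*n + 28) + d*(222*n^2 - 77*n - 392) + 54*n^3 - 231*n^2 - 31*n + 364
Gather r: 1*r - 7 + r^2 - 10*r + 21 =r^2 - 9*r + 14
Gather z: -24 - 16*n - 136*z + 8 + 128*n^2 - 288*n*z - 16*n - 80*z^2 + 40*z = 128*n^2 - 32*n - 80*z^2 + z*(-288*n - 96) - 16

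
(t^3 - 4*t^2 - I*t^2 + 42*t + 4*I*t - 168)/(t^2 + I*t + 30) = (t^2 - t*(4 + 7*I) + 28*I)/(t - 5*I)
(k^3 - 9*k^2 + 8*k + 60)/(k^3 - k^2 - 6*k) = (k^2 - 11*k + 30)/(k*(k - 3))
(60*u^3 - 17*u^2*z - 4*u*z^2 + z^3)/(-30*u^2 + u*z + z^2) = (-12*u^2 + u*z + z^2)/(6*u + z)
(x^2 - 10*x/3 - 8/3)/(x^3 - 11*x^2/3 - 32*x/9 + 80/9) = 3*(3*x + 2)/(9*x^2 + 3*x - 20)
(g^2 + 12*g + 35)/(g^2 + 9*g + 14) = (g + 5)/(g + 2)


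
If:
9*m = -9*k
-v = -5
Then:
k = -m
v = 5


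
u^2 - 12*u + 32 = (u - 8)*(u - 4)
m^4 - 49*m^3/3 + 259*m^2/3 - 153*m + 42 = (m - 7)*(m - 6)*(m - 3)*(m - 1/3)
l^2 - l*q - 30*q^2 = (l - 6*q)*(l + 5*q)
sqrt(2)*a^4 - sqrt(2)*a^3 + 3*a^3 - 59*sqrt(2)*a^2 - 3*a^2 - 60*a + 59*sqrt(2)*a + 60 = (a - 1)*(a - 5*sqrt(2))*(a + 6*sqrt(2))*(sqrt(2)*a + 1)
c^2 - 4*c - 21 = (c - 7)*(c + 3)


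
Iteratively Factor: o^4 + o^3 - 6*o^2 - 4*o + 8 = (o + 2)*(o^3 - o^2 - 4*o + 4) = (o + 2)^2*(o^2 - 3*o + 2) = (o - 1)*(o + 2)^2*(o - 2)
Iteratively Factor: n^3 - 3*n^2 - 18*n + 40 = (n - 5)*(n^2 + 2*n - 8) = (n - 5)*(n + 4)*(n - 2)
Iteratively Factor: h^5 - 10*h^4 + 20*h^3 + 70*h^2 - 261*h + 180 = (h - 5)*(h^4 - 5*h^3 - 5*h^2 + 45*h - 36) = (h - 5)*(h - 1)*(h^3 - 4*h^2 - 9*h + 36) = (h - 5)*(h - 4)*(h - 1)*(h^2 - 9) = (h - 5)*(h - 4)*(h - 3)*(h - 1)*(h + 3)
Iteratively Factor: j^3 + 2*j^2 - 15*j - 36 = (j + 3)*(j^2 - j - 12) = (j + 3)^2*(j - 4)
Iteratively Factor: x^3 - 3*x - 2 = (x + 1)*(x^2 - x - 2) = (x - 2)*(x + 1)*(x + 1)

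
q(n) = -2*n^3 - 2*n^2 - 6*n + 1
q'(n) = -6*n^2 - 4*n - 6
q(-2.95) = 52.64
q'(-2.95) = -46.42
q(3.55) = -134.98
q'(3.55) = -95.82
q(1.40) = -16.81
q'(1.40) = -23.36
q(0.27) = -0.81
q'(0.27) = -7.52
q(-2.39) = 31.22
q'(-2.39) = -30.71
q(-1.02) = 7.16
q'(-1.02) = -8.16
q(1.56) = -20.82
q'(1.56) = -26.84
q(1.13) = -11.22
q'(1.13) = -18.18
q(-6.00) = 397.00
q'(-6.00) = -198.00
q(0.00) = 1.00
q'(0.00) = -6.00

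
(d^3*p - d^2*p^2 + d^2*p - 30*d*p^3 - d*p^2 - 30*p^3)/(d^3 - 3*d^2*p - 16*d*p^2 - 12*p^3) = p*(d^2 + 5*d*p + d + 5*p)/(d^2 + 3*d*p + 2*p^2)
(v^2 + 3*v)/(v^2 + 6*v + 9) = v/(v + 3)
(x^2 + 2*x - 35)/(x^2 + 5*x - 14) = (x - 5)/(x - 2)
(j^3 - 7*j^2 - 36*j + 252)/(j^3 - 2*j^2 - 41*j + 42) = (j - 6)/(j - 1)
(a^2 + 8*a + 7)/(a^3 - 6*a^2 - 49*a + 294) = (a + 1)/(a^2 - 13*a + 42)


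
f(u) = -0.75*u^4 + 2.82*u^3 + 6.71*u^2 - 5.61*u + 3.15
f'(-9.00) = 2745.87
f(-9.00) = -6379.38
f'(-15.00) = 11821.59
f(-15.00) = -45889.20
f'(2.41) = 33.88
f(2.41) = 42.77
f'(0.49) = 2.64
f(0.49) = 2.30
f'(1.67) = 26.42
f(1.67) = 19.80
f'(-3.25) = 143.12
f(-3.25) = -88.22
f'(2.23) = 33.12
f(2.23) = 36.73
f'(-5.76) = 771.08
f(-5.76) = -1106.39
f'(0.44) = 1.68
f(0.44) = 2.19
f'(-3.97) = 262.16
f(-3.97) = -231.58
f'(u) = -3.0*u^3 + 8.46*u^2 + 13.42*u - 5.61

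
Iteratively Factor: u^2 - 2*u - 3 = (u - 3)*(u + 1)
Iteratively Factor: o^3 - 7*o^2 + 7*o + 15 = (o - 3)*(o^2 - 4*o - 5) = (o - 5)*(o - 3)*(o + 1)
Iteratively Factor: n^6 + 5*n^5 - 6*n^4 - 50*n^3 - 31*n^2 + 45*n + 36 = (n + 1)*(n^5 + 4*n^4 - 10*n^3 - 40*n^2 + 9*n + 36) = (n - 1)*(n + 1)*(n^4 + 5*n^3 - 5*n^2 - 45*n - 36) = (n - 1)*(n + 1)*(n + 4)*(n^3 + n^2 - 9*n - 9) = (n - 1)*(n + 1)*(n + 3)*(n + 4)*(n^2 - 2*n - 3) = (n - 3)*(n - 1)*(n + 1)*(n + 3)*(n + 4)*(n + 1)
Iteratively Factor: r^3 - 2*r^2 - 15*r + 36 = (r - 3)*(r^2 + r - 12) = (r - 3)^2*(r + 4)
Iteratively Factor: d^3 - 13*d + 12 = (d + 4)*(d^2 - 4*d + 3) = (d - 3)*(d + 4)*(d - 1)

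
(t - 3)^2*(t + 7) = t^3 + t^2 - 33*t + 63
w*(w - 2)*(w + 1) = w^3 - w^2 - 2*w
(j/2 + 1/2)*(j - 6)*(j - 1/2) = j^3/2 - 11*j^2/4 - 7*j/4 + 3/2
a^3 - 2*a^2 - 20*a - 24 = (a - 6)*(a + 2)^2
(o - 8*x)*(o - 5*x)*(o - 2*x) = o^3 - 15*o^2*x + 66*o*x^2 - 80*x^3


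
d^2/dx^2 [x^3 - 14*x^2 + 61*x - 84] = 6*x - 28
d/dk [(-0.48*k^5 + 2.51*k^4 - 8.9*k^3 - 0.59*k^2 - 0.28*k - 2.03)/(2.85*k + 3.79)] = (-5.472*k^5 + 12.3645*k^4 - 12.6784*k^3 - 102.8745*k^2 - 4.4722*k + 4.7243)/(8.1225*k^2 + 21.603*k + 14.3641)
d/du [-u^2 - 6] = -2*u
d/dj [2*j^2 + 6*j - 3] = 4*j + 6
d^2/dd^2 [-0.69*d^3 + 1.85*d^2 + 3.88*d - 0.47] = 3.7 - 4.14*d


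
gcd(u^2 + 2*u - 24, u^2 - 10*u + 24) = u - 4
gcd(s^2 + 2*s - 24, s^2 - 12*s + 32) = s - 4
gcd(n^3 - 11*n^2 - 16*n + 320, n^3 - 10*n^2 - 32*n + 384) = n^2 - 16*n + 64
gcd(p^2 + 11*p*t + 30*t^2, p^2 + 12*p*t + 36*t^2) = p + 6*t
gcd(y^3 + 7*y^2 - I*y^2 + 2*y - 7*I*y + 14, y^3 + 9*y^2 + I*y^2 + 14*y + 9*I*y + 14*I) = y^2 + y*(7 + I) + 7*I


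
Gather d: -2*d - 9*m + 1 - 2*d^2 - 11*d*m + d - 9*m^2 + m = -2*d^2 + d*(-11*m - 1) - 9*m^2 - 8*m + 1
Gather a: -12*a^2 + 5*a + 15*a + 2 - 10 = -12*a^2 + 20*a - 8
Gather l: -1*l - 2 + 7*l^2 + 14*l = 7*l^2 + 13*l - 2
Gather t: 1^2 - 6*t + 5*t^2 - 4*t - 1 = 5*t^2 - 10*t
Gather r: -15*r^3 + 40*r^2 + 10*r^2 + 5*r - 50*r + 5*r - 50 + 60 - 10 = -15*r^3 + 50*r^2 - 40*r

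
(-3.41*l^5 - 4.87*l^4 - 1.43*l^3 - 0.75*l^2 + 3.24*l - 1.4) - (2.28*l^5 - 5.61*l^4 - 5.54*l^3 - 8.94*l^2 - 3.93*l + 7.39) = -5.69*l^5 + 0.74*l^4 + 4.11*l^3 + 8.19*l^2 + 7.17*l - 8.79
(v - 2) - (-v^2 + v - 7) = v^2 + 5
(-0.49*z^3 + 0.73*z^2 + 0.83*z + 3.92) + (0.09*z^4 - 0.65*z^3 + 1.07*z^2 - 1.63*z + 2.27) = 0.09*z^4 - 1.14*z^3 + 1.8*z^2 - 0.8*z + 6.19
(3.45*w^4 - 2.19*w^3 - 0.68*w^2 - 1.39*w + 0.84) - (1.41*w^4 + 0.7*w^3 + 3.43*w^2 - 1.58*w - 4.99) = 2.04*w^4 - 2.89*w^3 - 4.11*w^2 + 0.19*w + 5.83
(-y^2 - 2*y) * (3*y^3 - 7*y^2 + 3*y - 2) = -3*y^5 + y^4 + 11*y^3 - 4*y^2 + 4*y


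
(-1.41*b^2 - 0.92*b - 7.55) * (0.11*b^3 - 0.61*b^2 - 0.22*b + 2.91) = -0.1551*b^5 + 0.7589*b^4 + 0.0409*b^3 + 0.704800000000001*b^2 - 1.0162*b - 21.9705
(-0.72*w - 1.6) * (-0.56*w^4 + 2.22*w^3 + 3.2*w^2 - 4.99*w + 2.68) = 0.4032*w^5 - 0.7024*w^4 - 5.856*w^3 - 1.5272*w^2 + 6.0544*w - 4.288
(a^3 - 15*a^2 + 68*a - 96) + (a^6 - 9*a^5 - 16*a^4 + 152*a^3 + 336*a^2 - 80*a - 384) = a^6 - 9*a^5 - 16*a^4 + 153*a^3 + 321*a^2 - 12*a - 480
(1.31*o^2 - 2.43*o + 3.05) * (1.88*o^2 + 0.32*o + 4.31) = 2.4628*o^4 - 4.1492*o^3 + 10.6025*o^2 - 9.4973*o + 13.1455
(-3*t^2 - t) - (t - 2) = -3*t^2 - 2*t + 2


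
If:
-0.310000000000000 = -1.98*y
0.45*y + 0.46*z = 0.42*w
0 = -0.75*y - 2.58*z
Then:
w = 0.12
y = 0.16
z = -0.05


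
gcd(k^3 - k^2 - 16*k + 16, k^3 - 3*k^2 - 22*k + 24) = k^2 + 3*k - 4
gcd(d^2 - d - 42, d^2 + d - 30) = d + 6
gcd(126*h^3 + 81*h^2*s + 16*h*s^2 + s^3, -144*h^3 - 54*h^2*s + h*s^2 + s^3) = 18*h^2 + 9*h*s + s^2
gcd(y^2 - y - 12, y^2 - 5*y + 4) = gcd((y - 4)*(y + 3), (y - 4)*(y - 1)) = y - 4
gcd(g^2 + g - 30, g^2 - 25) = g - 5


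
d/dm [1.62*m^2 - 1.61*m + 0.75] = 3.24*m - 1.61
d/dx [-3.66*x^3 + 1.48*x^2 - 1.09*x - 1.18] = -10.98*x^2 + 2.96*x - 1.09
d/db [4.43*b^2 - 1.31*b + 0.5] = 8.86*b - 1.31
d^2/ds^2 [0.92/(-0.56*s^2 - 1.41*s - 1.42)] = (0.577024*s^2 + 1.452864*s - 0.92*(1.12*s + 1.41)*(2.24*s + 2.82) + 1.463168)/(0.56*s^2 + 1.41*s + 1.42)^3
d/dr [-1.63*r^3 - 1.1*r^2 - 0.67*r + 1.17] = -4.89*r^2 - 2.2*r - 0.67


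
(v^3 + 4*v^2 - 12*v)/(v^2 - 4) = v*(v + 6)/(v + 2)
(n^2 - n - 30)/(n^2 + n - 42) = (n + 5)/(n + 7)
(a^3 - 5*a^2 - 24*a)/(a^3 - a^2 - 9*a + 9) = a*(a - 8)/(a^2 - 4*a + 3)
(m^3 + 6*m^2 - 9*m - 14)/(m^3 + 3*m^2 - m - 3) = (m^2 + 5*m - 14)/(m^2 + 2*m - 3)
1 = 1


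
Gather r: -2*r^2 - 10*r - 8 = -2*r^2 - 10*r - 8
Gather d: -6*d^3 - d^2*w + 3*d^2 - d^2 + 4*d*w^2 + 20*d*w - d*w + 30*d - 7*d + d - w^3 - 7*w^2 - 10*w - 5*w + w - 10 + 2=-6*d^3 + d^2*(2 - w) + d*(4*w^2 + 19*w + 24) - w^3 - 7*w^2 - 14*w - 8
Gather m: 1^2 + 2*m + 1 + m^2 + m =m^2 + 3*m + 2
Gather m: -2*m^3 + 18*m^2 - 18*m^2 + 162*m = -2*m^3 + 162*m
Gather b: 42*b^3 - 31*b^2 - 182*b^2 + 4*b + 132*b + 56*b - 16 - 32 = 42*b^3 - 213*b^2 + 192*b - 48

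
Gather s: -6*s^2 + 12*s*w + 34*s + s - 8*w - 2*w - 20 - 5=-6*s^2 + s*(12*w + 35) - 10*w - 25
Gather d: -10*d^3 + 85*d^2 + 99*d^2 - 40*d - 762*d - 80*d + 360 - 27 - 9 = -10*d^3 + 184*d^2 - 882*d + 324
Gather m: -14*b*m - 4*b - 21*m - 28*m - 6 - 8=-4*b + m*(-14*b - 49) - 14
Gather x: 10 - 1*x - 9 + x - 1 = 0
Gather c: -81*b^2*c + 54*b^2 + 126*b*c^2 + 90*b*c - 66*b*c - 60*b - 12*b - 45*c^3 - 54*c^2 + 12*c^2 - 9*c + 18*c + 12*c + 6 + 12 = 54*b^2 - 72*b - 45*c^3 + c^2*(126*b - 42) + c*(-81*b^2 + 24*b + 21) + 18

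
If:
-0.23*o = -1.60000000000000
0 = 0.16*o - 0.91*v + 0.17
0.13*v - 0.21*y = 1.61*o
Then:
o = 6.96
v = 1.41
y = -52.46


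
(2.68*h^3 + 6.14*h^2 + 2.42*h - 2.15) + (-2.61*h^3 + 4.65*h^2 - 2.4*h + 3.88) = 0.0700000000000003*h^3 + 10.79*h^2 + 0.02*h + 1.73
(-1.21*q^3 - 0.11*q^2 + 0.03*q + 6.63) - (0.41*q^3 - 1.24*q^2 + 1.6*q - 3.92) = -1.62*q^3 + 1.13*q^2 - 1.57*q + 10.55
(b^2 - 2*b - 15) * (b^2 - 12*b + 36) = b^4 - 14*b^3 + 45*b^2 + 108*b - 540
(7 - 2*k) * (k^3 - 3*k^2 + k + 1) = -2*k^4 + 13*k^3 - 23*k^2 + 5*k + 7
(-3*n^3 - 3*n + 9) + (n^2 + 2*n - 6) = -3*n^3 + n^2 - n + 3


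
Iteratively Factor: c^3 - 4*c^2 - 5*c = (c)*(c^2 - 4*c - 5) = c*(c + 1)*(c - 5)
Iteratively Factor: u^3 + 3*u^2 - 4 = (u + 2)*(u^2 + u - 2) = (u + 2)^2*(u - 1)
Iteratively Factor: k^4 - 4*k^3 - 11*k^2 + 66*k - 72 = (k + 4)*(k^3 - 8*k^2 + 21*k - 18) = (k - 3)*(k + 4)*(k^2 - 5*k + 6) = (k - 3)*(k - 2)*(k + 4)*(k - 3)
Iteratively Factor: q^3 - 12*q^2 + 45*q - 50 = (q - 5)*(q^2 - 7*q + 10) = (q - 5)*(q - 2)*(q - 5)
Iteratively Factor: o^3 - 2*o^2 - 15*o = (o - 5)*(o^2 + 3*o) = (o - 5)*(o + 3)*(o)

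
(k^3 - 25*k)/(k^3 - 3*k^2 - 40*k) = (k - 5)/(k - 8)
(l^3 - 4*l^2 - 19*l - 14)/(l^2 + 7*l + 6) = (l^2 - 5*l - 14)/(l + 6)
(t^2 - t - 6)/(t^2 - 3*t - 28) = (-t^2 + t + 6)/(-t^2 + 3*t + 28)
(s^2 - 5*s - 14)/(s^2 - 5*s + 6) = (s^2 - 5*s - 14)/(s^2 - 5*s + 6)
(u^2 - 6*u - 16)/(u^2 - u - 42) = (-u^2 + 6*u + 16)/(-u^2 + u + 42)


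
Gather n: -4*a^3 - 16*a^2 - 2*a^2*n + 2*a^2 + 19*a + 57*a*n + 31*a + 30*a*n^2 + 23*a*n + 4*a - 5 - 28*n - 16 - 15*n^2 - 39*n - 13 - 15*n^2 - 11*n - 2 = -4*a^3 - 14*a^2 + 54*a + n^2*(30*a - 30) + n*(-2*a^2 + 80*a - 78) - 36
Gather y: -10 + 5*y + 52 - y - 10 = 4*y + 32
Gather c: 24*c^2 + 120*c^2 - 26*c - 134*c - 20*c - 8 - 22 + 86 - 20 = 144*c^2 - 180*c + 36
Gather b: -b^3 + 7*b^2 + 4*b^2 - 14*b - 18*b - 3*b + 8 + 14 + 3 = -b^3 + 11*b^2 - 35*b + 25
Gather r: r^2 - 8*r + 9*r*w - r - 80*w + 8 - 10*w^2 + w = r^2 + r*(9*w - 9) - 10*w^2 - 79*w + 8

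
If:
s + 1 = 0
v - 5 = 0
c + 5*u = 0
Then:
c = -5*u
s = -1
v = 5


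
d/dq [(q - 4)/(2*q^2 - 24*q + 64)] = -1/(2*q^2 - 32*q + 128)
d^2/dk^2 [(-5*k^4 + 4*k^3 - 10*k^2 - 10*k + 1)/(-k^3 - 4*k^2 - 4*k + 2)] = 4*(43*k^6 + 174*k^5 + 33*k^4 - 174*k^3 + 258*k^2 + 69*k + 48)/(k^9 + 12*k^8 + 60*k^7 + 154*k^6 + 192*k^5 + 48*k^4 - 116*k^3 - 48*k^2 + 48*k - 8)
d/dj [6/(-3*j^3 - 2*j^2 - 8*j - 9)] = 6*(9*j^2 + 4*j + 8)/(3*j^3 + 2*j^2 + 8*j + 9)^2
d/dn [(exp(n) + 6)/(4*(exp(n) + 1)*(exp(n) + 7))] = (-exp(2*n) - 12*exp(n) - 41)*exp(n)/(4*(exp(4*n) + 16*exp(3*n) + 78*exp(2*n) + 112*exp(n) + 49))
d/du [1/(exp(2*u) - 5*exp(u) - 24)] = (5 - 2*exp(u))*exp(u)/(-exp(2*u) + 5*exp(u) + 24)^2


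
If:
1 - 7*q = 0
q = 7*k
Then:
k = 1/49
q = 1/7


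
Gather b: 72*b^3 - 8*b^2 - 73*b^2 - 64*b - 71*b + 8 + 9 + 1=72*b^3 - 81*b^2 - 135*b + 18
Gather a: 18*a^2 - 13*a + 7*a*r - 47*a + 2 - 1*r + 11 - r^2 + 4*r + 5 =18*a^2 + a*(7*r - 60) - r^2 + 3*r + 18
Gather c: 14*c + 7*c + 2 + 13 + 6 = 21*c + 21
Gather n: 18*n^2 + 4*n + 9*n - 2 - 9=18*n^2 + 13*n - 11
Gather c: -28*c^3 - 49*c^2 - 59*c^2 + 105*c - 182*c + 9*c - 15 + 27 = -28*c^3 - 108*c^2 - 68*c + 12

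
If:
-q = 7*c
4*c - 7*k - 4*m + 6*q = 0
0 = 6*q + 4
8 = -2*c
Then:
No Solution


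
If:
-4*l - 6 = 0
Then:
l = -3/2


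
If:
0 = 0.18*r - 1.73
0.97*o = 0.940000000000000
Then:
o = 0.97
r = 9.61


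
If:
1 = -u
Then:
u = -1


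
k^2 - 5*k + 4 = (k - 4)*(k - 1)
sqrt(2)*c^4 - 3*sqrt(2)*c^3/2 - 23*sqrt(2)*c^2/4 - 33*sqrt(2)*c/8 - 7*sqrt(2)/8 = (c - 7/2)*(c + 1/2)*(c + 1)*(sqrt(2)*c + sqrt(2)/2)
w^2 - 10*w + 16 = (w - 8)*(w - 2)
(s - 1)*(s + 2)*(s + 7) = s^3 + 8*s^2 + 5*s - 14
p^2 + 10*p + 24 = (p + 4)*(p + 6)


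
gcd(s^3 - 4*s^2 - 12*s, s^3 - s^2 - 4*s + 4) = s + 2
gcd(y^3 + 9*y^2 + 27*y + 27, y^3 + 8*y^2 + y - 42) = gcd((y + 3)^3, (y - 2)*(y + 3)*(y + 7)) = y + 3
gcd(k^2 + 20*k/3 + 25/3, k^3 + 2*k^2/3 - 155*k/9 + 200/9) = k + 5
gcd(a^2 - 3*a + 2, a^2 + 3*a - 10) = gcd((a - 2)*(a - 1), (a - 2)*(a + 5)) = a - 2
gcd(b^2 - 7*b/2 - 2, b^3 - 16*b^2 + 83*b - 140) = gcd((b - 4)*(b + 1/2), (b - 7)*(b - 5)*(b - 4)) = b - 4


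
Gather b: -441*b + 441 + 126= 567 - 441*b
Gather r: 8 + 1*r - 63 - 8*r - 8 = -7*r - 63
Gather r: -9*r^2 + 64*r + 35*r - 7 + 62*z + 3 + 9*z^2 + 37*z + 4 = -9*r^2 + 99*r + 9*z^2 + 99*z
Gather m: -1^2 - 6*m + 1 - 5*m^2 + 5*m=-5*m^2 - m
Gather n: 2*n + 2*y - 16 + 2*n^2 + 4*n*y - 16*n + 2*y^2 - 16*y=2*n^2 + n*(4*y - 14) + 2*y^2 - 14*y - 16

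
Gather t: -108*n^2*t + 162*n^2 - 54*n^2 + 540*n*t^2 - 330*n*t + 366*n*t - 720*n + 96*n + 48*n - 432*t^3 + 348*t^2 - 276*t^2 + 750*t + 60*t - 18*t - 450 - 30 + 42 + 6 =108*n^2 - 576*n - 432*t^3 + t^2*(540*n + 72) + t*(-108*n^2 + 36*n + 792) - 432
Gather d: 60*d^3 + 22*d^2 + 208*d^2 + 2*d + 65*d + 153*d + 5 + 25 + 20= 60*d^3 + 230*d^2 + 220*d + 50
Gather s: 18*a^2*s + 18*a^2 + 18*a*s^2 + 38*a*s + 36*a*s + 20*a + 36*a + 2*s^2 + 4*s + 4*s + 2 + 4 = 18*a^2 + 56*a + s^2*(18*a + 2) + s*(18*a^2 + 74*a + 8) + 6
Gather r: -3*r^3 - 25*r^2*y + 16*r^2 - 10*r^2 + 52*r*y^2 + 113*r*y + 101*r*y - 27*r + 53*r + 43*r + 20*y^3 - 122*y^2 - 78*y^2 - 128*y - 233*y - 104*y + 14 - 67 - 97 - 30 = -3*r^3 + r^2*(6 - 25*y) + r*(52*y^2 + 214*y + 69) + 20*y^3 - 200*y^2 - 465*y - 180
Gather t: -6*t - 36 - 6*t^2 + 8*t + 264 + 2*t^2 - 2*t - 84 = 144 - 4*t^2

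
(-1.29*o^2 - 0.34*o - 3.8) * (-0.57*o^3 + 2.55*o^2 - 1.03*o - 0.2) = 0.7353*o^5 - 3.0957*o^4 + 2.6277*o^3 - 9.0818*o^2 + 3.982*o + 0.76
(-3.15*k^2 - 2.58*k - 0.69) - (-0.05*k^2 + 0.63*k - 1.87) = -3.1*k^2 - 3.21*k + 1.18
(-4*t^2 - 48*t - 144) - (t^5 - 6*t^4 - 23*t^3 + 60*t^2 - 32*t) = -t^5 + 6*t^4 + 23*t^3 - 64*t^2 - 16*t - 144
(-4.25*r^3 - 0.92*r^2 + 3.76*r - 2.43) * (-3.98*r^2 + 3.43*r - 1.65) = 16.915*r^5 - 10.9159*r^4 - 11.1079*r^3 + 24.0862*r^2 - 14.5389*r + 4.0095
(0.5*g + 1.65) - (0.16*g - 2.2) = 0.34*g + 3.85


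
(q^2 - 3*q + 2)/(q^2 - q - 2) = (q - 1)/(q + 1)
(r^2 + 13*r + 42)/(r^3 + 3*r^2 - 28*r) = (r + 6)/(r*(r - 4))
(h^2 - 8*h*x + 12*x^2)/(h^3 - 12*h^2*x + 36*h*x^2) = (-h + 2*x)/(h*(-h + 6*x))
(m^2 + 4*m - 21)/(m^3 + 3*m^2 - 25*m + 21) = 1/(m - 1)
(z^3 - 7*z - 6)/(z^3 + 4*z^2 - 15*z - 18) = (z + 2)/(z + 6)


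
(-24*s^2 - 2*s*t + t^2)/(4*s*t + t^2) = (-6*s + t)/t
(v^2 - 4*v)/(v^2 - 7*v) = (v - 4)/(v - 7)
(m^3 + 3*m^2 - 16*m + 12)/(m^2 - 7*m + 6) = (m^2 + 4*m - 12)/(m - 6)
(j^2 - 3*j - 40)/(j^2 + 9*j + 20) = (j - 8)/(j + 4)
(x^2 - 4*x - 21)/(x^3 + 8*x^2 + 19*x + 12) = (x - 7)/(x^2 + 5*x + 4)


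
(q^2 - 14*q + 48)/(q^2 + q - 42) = (q - 8)/(q + 7)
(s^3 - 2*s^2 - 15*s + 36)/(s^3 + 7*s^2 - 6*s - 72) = (s - 3)/(s + 6)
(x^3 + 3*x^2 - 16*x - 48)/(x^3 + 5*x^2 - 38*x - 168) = (x^2 - x - 12)/(x^2 + x - 42)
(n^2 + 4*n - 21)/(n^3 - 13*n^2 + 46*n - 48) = (n + 7)/(n^2 - 10*n + 16)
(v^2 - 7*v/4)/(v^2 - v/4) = (4*v - 7)/(4*v - 1)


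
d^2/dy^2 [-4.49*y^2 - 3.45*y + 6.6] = -8.98000000000000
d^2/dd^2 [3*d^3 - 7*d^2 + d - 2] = 18*d - 14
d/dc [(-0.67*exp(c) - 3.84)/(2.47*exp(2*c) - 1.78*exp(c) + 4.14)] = (1.6549*exp(2*c) + 18.9696*exp(c) - 9.609)*exp(c)/(6.1009*exp(4*c) - 8.7932*exp(3*c) + 23.62*exp(2*c) - 14.7384*exp(c) + 17.1396)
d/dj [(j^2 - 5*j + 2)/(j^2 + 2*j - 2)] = (7*j^2 - 8*j + 6)/(j^4 + 4*j^3 - 8*j + 4)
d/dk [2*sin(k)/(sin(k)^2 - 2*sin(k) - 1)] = 2*(cos(k)^2 - 2)*cos(k)/(2*sin(k) + cos(k)^2)^2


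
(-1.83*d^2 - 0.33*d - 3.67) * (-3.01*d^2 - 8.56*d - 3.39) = 5.5083*d^4 + 16.6581*d^3 + 20.0752*d^2 + 32.5339*d + 12.4413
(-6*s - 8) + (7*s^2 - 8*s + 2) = 7*s^2 - 14*s - 6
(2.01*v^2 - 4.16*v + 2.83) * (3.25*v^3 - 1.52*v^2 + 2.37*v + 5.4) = 6.5325*v^5 - 16.5752*v^4 + 20.2844*v^3 - 3.3068*v^2 - 15.7569*v + 15.282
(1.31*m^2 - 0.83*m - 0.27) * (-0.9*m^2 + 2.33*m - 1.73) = -1.179*m^4 + 3.7993*m^3 - 3.9572*m^2 + 0.8068*m + 0.4671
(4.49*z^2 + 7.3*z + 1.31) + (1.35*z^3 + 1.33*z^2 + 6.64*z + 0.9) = 1.35*z^3 + 5.82*z^2 + 13.94*z + 2.21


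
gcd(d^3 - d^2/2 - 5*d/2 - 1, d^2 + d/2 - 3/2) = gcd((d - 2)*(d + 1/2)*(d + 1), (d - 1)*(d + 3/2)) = 1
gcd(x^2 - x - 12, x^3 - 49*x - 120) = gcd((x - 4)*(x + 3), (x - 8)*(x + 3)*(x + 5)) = x + 3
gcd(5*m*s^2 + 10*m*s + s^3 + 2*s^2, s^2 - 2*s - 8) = s + 2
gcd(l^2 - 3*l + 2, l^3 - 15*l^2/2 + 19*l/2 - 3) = l - 1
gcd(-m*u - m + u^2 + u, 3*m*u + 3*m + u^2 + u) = u + 1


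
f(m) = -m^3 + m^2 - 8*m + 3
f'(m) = -3*m^2 + 2*m - 8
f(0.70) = -2.45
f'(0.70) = -8.07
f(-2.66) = 50.18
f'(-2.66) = -34.55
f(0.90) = -4.12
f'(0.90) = -8.63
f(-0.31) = 5.61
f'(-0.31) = -8.91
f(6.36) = -264.69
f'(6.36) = -116.63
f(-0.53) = 7.67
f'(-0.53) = -9.90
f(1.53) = -10.48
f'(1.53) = -11.96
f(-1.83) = 27.12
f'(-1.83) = -21.71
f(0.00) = 3.00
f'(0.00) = -8.00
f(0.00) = 3.00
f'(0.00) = -8.00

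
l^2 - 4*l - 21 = (l - 7)*(l + 3)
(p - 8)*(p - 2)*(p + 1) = p^3 - 9*p^2 + 6*p + 16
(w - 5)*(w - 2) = w^2 - 7*w + 10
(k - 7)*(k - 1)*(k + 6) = k^3 - 2*k^2 - 41*k + 42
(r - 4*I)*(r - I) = r^2 - 5*I*r - 4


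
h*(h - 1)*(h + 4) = h^3 + 3*h^2 - 4*h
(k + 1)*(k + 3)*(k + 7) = k^3 + 11*k^2 + 31*k + 21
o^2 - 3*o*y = o*(o - 3*y)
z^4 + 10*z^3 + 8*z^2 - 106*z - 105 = (z - 3)*(z + 1)*(z + 5)*(z + 7)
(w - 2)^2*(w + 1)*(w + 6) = w^4 + 3*w^3 - 18*w^2 + 4*w + 24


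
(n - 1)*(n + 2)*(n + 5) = n^3 + 6*n^2 + 3*n - 10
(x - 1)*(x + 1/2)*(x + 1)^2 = x^4 + 3*x^3/2 - x^2/2 - 3*x/2 - 1/2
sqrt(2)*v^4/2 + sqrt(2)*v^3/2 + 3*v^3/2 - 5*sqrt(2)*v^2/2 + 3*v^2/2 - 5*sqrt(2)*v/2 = v*(v - sqrt(2))*(v + 5*sqrt(2)/2)*(sqrt(2)*v/2 + sqrt(2)/2)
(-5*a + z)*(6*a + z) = -30*a^2 + a*z + z^2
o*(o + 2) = o^2 + 2*o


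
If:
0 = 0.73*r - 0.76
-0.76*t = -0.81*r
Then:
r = 1.04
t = 1.11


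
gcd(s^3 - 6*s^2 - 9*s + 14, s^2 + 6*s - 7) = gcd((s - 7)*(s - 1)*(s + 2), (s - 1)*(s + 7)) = s - 1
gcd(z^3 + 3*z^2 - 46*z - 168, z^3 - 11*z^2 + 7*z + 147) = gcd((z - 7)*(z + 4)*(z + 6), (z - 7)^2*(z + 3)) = z - 7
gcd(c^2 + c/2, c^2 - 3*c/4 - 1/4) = 1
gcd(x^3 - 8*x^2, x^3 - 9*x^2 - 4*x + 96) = x - 8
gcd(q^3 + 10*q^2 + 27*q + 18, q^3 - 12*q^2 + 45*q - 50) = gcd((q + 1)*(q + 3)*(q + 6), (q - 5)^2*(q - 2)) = 1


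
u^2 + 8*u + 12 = (u + 2)*(u + 6)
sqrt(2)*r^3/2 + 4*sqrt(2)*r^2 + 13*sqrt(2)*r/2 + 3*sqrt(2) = (r + 1)*(r + 6)*(sqrt(2)*r/2 + sqrt(2)/2)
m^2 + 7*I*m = m*(m + 7*I)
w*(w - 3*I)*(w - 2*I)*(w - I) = w^4 - 6*I*w^3 - 11*w^2 + 6*I*w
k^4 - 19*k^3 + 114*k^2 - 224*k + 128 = (k - 8)^2*(k - 2)*(k - 1)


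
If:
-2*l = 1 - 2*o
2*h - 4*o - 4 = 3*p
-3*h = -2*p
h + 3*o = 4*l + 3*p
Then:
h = 24/23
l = -99/46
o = -38/23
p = 36/23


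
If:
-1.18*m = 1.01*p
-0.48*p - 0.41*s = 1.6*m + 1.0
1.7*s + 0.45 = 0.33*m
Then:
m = -0.80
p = 0.93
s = -0.42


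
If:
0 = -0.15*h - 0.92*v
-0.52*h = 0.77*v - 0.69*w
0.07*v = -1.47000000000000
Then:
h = 128.80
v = -21.00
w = 73.63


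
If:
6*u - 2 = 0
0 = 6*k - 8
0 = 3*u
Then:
No Solution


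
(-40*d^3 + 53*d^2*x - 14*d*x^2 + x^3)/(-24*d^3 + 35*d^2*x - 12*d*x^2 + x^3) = (-5*d + x)/(-3*d + x)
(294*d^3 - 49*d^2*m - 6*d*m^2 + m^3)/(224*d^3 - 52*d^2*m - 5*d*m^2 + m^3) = (42*d^2 - 13*d*m + m^2)/(32*d^2 - 12*d*m + m^2)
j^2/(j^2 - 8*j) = j/(j - 8)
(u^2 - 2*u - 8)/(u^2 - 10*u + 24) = (u + 2)/(u - 6)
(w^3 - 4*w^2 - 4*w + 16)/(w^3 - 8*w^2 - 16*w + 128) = (w^2 - 4)/(w^2 - 4*w - 32)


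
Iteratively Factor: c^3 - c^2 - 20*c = (c)*(c^2 - c - 20) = c*(c + 4)*(c - 5)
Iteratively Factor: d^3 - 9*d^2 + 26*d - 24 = (d - 3)*(d^2 - 6*d + 8) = (d - 3)*(d - 2)*(d - 4)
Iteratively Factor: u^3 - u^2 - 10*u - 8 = (u + 2)*(u^2 - 3*u - 4) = (u - 4)*(u + 2)*(u + 1)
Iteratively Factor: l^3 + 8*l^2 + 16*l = (l + 4)*(l^2 + 4*l) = (l + 4)^2*(l)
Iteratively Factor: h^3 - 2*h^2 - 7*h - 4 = (h + 1)*(h^2 - 3*h - 4) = (h + 1)^2*(h - 4)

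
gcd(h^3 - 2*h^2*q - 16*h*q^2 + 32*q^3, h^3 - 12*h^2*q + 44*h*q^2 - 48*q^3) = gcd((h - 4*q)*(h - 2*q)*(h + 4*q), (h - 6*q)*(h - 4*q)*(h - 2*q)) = h^2 - 6*h*q + 8*q^2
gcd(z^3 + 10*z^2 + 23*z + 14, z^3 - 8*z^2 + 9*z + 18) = z + 1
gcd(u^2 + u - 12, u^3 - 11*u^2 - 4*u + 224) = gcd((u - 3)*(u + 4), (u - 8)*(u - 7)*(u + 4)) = u + 4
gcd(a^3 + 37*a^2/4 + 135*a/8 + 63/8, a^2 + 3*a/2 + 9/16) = a + 3/4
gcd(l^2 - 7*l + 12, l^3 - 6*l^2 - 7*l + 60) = l - 4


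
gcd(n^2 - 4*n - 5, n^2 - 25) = n - 5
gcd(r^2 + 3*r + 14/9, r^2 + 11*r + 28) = 1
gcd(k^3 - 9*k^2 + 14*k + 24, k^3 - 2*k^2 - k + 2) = k + 1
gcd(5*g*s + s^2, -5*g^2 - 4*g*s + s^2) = 1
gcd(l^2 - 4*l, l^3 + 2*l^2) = l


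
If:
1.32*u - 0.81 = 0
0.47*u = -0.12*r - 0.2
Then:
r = -4.07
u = 0.61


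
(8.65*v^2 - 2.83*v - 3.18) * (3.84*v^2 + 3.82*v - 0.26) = 33.216*v^4 + 22.1758*v^3 - 25.2708*v^2 - 11.4118*v + 0.8268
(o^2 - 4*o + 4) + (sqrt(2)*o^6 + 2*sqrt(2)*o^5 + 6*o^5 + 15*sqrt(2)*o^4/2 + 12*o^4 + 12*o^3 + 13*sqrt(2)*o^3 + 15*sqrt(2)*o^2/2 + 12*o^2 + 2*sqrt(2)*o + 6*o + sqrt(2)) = sqrt(2)*o^6 + 2*sqrt(2)*o^5 + 6*o^5 + 15*sqrt(2)*o^4/2 + 12*o^4 + 12*o^3 + 13*sqrt(2)*o^3 + 15*sqrt(2)*o^2/2 + 13*o^2 + 2*o + 2*sqrt(2)*o + sqrt(2) + 4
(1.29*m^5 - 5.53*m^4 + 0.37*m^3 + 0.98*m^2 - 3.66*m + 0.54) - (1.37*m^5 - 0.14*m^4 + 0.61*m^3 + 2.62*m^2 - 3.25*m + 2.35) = -0.0800000000000001*m^5 - 5.39*m^4 - 0.24*m^3 - 1.64*m^2 - 0.41*m - 1.81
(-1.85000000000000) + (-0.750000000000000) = -2.60000000000000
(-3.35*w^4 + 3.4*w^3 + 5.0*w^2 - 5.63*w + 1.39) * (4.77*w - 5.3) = -15.9795*w^5 + 33.973*w^4 + 5.83*w^3 - 53.3551*w^2 + 36.4693*w - 7.367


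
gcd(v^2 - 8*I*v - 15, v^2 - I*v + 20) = v - 5*I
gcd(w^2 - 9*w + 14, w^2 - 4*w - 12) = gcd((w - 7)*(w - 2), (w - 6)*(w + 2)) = 1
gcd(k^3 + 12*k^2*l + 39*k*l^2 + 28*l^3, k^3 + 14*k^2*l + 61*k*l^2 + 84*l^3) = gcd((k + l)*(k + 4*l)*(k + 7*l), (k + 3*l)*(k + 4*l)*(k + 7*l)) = k^2 + 11*k*l + 28*l^2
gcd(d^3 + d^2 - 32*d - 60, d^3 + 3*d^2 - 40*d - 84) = d^2 - 4*d - 12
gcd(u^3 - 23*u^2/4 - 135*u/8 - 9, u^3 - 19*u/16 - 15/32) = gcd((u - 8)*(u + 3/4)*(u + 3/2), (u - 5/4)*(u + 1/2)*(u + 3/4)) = u + 3/4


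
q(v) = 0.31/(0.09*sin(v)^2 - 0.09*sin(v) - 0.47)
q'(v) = 0.31*(-0.18*sin(v)*cos(v) + 0.09*cos(v))/(0.09*sin(v)^2 - 0.09*sin(v) - 0.47)^2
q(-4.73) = -0.66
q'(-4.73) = -0.00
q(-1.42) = -1.06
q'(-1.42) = 0.15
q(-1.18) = -1.00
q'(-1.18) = 0.32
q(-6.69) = -0.74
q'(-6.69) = 0.26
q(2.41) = -0.63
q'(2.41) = 0.03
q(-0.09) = -0.67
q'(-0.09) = 0.15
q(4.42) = -1.03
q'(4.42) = -0.26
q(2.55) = -0.63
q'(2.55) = 0.01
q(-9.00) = -0.74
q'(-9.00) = -0.27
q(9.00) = -0.63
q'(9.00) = -0.02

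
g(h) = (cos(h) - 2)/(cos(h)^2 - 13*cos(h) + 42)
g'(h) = (2*sin(h)*cos(h) - 13*sin(h))*(cos(h) - 2)/(cos(h)^2 - 13*cos(h) + 42)^2 - sin(h)/(cos(h)^2 - 13*cos(h) + 42) = (cos(h)^2 - 4*cos(h) - 16)*sin(h)/(cos(h)^2 - 13*cos(h) + 42)^2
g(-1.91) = -0.05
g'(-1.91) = 0.01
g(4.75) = -0.05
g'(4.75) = 0.01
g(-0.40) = -0.03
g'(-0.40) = 0.01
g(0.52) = -0.04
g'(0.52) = -0.01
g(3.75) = -0.05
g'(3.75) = 0.00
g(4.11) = -0.05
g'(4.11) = 0.00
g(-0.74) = -0.04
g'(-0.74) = 0.01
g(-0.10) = -0.03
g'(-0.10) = 0.00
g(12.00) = -0.04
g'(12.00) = 0.01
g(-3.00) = -0.05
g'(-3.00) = 0.00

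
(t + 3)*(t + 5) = t^2 + 8*t + 15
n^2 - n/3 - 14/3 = (n - 7/3)*(n + 2)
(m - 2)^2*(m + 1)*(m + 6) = m^4 + 3*m^3 - 18*m^2 + 4*m + 24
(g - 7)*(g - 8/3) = g^2 - 29*g/3 + 56/3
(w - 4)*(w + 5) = w^2 + w - 20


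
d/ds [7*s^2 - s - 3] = 14*s - 1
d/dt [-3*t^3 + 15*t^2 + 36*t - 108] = -9*t^2 + 30*t + 36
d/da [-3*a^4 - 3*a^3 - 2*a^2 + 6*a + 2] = -12*a^3 - 9*a^2 - 4*a + 6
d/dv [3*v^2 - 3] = 6*v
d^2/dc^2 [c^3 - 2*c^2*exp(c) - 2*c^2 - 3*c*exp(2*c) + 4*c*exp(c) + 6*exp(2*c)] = -2*c^2*exp(c) - 12*c*exp(2*c) - 4*c*exp(c) + 6*c + 12*exp(2*c) + 4*exp(c) - 4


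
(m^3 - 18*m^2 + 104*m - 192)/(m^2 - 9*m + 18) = (m^2 - 12*m + 32)/(m - 3)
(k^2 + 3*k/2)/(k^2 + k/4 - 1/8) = 4*k*(2*k + 3)/(8*k^2 + 2*k - 1)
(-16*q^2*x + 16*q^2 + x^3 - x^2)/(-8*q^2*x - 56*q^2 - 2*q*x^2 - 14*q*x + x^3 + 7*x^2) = (4*q*x - 4*q + x^2 - x)/(2*q*x + 14*q + x^2 + 7*x)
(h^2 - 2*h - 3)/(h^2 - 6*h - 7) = (h - 3)/(h - 7)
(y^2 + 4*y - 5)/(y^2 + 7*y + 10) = (y - 1)/(y + 2)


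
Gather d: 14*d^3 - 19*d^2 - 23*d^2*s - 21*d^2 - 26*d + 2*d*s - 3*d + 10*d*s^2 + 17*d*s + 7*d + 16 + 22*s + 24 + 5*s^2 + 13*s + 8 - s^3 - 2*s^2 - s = 14*d^3 + d^2*(-23*s - 40) + d*(10*s^2 + 19*s - 22) - s^3 + 3*s^2 + 34*s + 48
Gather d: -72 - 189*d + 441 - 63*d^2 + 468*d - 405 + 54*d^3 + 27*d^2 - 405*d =54*d^3 - 36*d^2 - 126*d - 36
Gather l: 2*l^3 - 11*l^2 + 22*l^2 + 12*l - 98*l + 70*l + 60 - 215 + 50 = 2*l^3 + 11*l^2 - 16*l - 105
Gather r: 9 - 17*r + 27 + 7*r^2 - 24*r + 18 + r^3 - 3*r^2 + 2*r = r^3 + 4*r^2 - 39*r + 54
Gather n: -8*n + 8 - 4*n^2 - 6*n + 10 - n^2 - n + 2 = -5*n^2 - 15*n + 20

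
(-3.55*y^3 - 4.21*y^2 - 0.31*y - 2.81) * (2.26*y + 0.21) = -8.023*y^4 - 10.2601*y^3 - 1.5847*y^2 - 6.4157*y - 0.5901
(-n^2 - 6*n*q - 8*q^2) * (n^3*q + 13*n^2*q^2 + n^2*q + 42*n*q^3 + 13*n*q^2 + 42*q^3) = -n^5*q - 19*n^4*q^2 - n^4*q - 128*n^3*q^3 - 19*n^3*q^2 - 356*n^2*q^4 - 128*n^2*q^3 - 336*n*q^5 - 356*n*q^4 - 336*q^5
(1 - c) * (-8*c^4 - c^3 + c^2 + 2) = 8*c^5 - 7*c^4 - 2*c^3 + c^2 - 2*c + 2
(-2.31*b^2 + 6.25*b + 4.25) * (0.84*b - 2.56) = -1.9404*b^3 + 11.1636*b^2 - 12.43*b - 10.88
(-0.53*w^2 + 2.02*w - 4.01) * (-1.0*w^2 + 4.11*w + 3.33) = 0.53*w^4 - 4.1983*w^3 + 10.5473*w^2 - 9.7545*w - 13.3533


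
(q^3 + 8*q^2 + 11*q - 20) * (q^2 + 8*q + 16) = q^5 + 16*q^4 + 91*q^3 + 196*q^2 + 16*q - 320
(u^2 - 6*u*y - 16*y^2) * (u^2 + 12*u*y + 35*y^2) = u^4 + 6*u^3*y - 53*u^2*y^2 - 402*u*y^3 - 560*y^4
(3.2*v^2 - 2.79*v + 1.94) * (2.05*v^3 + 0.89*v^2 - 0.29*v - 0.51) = 6.56*v^5 - 2.8715*v^4 + 0.5659*v^3 + 0.9037*v^2 + 0.8603*v - 0.9894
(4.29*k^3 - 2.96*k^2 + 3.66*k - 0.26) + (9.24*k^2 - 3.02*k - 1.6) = 4.29*k^3 + 6.28*k^2 + 0.64*k - 1.86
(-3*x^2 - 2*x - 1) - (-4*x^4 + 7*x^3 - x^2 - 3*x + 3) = 4*x^4 - 7*x^3 - 2*x^2 + x - 4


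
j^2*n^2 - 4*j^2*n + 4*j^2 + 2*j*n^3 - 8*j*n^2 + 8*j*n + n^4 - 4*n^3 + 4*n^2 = (j + n)^2*(n - 2)^2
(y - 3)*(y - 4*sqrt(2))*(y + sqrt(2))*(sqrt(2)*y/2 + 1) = sqrt(2)*y^4/2 - 3*sqrt(2)*y^3/2 - 2*y^3 - 7*sqrt(2)*y^2 + 6*y^2 - 8*y + 21*sqrt(2)*y + 24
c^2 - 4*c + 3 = (c - 3)*(c - 1)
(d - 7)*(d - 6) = d^2 - 13*d + 42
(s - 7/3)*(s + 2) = s^2 - s/3 - 14/3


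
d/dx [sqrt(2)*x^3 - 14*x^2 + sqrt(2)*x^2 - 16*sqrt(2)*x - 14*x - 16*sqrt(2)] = 3*sqrt(2)*x^2 - 28*x + 2*sqrt(2)*x - 16*sqrt(2) - 14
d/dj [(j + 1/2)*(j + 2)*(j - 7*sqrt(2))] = 3*j^2 - 14*sqrt(2)*j + 5*j - 35*sqrt(2)/2 + 1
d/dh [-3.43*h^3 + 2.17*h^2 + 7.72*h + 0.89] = -10.29*h^2 + 4.34*h + 7.72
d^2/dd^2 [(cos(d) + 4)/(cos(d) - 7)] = 11*(sin(d)^2 - 7*cos(d) + 1)/(cos(d) - 7)^3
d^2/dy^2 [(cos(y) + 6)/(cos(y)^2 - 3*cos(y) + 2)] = (-9*(1 - cos(2*y))^2*cos(y)/4 - 27*(1 - cos(2*y))^2/4 - 217*cos(y)/2 - 15*cos(2*y) + 15*cos(3*y) + cos(5*y)/2 + 108)/((cos(y) - 2)^3*(cos(y) - 1)^3)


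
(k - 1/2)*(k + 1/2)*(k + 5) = k^3 + 5*k^2 - k/4 - 5/4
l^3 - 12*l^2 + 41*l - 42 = (l - 7)*(l - 3)*(l - 2)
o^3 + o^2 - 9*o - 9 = (o - 3)*(o + 1)*(o + 3)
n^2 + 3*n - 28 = (n - 4)*(n + 7)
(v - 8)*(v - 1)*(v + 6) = v^3 - 3*v^2 - 46*v + 48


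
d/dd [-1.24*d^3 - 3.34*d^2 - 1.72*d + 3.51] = -3.72*d^2 - 6.68*d - 1.72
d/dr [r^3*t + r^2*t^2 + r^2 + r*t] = 3*r^2*t + 2*r*t^2 + 2*r + t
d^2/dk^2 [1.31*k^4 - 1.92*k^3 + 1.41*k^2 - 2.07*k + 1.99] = 15.72*k^2 - 11.52*k + 2.82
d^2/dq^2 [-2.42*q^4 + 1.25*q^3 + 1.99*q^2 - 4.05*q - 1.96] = -29.04*q^2 + 7.5*q + 3.98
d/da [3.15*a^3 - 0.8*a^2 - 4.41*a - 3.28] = 9.45*a^2 - 1.6*a - 4.41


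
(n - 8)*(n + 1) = n^2 - 7*n - 8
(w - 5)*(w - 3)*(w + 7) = w^3 - w^2 - 41*w + 105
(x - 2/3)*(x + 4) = x^2 + 10*x/3 - 8/3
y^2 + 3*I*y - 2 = (y + I)*(y + 2*I)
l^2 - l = l*(l - 1)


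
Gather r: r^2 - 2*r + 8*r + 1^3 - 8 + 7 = r^2 + 6*r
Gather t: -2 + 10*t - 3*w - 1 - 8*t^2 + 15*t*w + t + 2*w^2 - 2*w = -8*t^2 + t*(15*w + 11) + 2*w^2 - 5*w - 3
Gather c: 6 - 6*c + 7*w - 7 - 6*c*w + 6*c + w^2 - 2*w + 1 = -6*c*w + w^2 + 5*w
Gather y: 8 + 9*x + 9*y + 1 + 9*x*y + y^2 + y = 9*x + y^2 + y*(9*x + 10) + 9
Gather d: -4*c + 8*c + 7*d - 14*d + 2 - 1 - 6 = 4*c - 7*d - 5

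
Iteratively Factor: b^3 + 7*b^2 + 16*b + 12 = (b + 2)*(b^2 + 5*b + 6) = (b + 2)*(b + 3)*(b + 2)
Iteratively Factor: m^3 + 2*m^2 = (m + 2)*(m^2) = m*(m + 2)*(m)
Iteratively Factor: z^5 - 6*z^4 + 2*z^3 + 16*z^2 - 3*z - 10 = (z + 1)*(z^4 - 7*z^3 + 9*z^2 + 7*z - 10) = (z - 1)*(z + 1)*(z^3 - 6*z^2 + 3*z + 10) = (z - 5)*(z - 1)*(z + 1)*(z^2 - z - 2) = (z - 5)*(z - 1)*(z + 1)^2*(z - 2)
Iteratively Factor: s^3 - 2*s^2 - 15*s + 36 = (s + 4)*(s^2 - 6*s + 9) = (s - 3)*(s + 4)*(s - 3)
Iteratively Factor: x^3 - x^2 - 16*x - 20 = (x + 2)*(x^2 - 3*x - 10) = (x + 2)^2*(x - 5)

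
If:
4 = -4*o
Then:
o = -1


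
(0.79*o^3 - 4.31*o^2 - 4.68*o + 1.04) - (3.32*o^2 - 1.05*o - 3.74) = 0.79*o^3 - 7.63*o^2 - 3.63*o + 4.78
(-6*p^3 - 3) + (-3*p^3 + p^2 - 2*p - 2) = -9*p^3 + p^2 - 2*p - 5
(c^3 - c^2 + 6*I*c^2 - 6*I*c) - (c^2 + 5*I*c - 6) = c^3 - 2*c^2 + 6*I*c^2 - 11*I*c + 6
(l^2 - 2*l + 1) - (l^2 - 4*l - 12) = 2*l + 13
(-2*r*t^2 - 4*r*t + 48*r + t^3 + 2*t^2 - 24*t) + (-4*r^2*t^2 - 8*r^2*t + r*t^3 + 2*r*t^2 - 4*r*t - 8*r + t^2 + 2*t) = -4*r^2*t^2 - 8*r^2*t + r*t^3 - 8*r*t + 40*r + t^3 + 3*t^2 - 22*t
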